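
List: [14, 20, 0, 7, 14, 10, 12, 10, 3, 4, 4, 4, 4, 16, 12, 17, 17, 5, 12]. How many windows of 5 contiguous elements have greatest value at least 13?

[14, 20, 0, 7, 14] → max 20  ≥ 13 ✓
[20, 0, 7, 14, 10] → max 20  ≥ 13 ✓
[0, 7, 14, 10, 12] → max 14  ≥ 13 ✓
[7, 14, 10, 12, 10] → max 14  ≥ 13 ✓
[14, 10, 12, 10, 3] → max 14  ≥ 13 ✓
[10, 12, 10, 3, 4] → max 12
[12, 10, 3, 4, 4] → max 12
[10, 3, 4, 4, 4] → max 10
[3, 4, 4, 4, 4] → max 4
[4, 4, 4, 4, 16] → max 16  ≥ 13 ✓
[4, 4, 4, 16, 12] → max 16  ≥ 13 ✓
[4, 4, 16, 12, 17] → max 17  ≥ 13 ✓
[4, 16, 12, 17, 17] → max 17  ≥ 13 ✓
[16, 12, 17, 17, 5] → max 17  ≥ 13 ✓
[12, 17, 17, 5, 12] → max 17  ≥ 13 ✓
11 windows satisfy the condition.

11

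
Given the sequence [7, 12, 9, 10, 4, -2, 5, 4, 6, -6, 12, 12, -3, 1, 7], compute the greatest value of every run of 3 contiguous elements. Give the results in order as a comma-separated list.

12, 12, 10, 10, 5, 5, 6, 6, 12, 12, 12, 12, 7

[7, 12, 9] → max 12
[12, 9, 10] → max 12
[9, 10, 4] → max 10
[10, 4, -2] → max 10
[4, -2, 5] → max 5
[-2, 5, 4] → max 5
[5, 4, 6] → max 6
[4, 6, -6] → max 6
[6, -6, 12] → max 12
[-6, 12, 12] → max 12
[12, 12, -3] → max 12
[12, -3, 1] → max 12
[-3, 1, 7] → max 7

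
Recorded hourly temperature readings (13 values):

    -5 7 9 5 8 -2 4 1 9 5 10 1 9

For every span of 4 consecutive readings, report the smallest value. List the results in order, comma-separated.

-5 7 9 5 → min -5
7 9 5 8 → min 5
9 5 8 -2 → min -2
5 8 -2 4 → min -2
8 -2 4 1 → min -2
-2 4 1 9 → min -2
4 1 9 5 → min 1
1 9 5 10 → min 1
9 5 10 1 → min 1
5 10 1 9 → min 1

-5, 5, -2, -2, -2, -2, 1, 1, 1, 1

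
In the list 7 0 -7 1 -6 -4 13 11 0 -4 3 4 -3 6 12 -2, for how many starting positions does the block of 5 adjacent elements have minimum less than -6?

3

7 0 -7 1 -6 → min -7  < -6 ✓
0 -7 1 -6 -4 → min -7  < -6 ✓
-7 1 -6 -4 13 → min -7  < -6 ✓
1 -6 -4 13 11 → min -6
-6 -4 13 11 0 → min -6
-4 13 11 0 -4 → min -4
13 11 0 -4 3 → min -4
11 0 -4 3 4 → min -4
0 -4 3 4 -3 → min -4
-4 3 4 -3 6 → min -4
3 4 -3 6 12 → min -3
4 -3 6 12 -2 → min -3
3 windows satisfy the condition.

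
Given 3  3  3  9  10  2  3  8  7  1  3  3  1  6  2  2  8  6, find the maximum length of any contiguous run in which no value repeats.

7

[3] len 1
[3] len 1
[3] len 1
[3, 9] len 2
[3, 9, 10] len 3
[3, 9, 10, 2] len 4
[9, 10, 2, 3] len 4
[9, 10, 2, 3, 8] len 5
[9, 10, 2, 3, 8, 7] len 6
[9, 10, 2, 3, 8, 7, 1] len 7
[8, 7, 1, 3] len 4
[3] len 1
[3, 1] len 2
[3, 1, 6] len 3
[3, 1, 6, 2] len 4
[2] len 1
[2, 8] len 2
[2, 8, 6] len 3
Longest all-distinct length: 7.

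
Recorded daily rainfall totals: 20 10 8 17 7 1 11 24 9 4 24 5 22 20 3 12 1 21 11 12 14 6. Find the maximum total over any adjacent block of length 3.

51

20 10 8 → sum 38
10 8 17 → sum 35
8 17 7 → sum 32
17 7 1 → sum 25
7 1 11 → sum 19
1 11 24 → sum 36
11 24 9 → sum 44
24 9 4 → sum 37
9 4 24 → sum 37
4 24 5 → sum 33
24 5 22 → sum 51
5 22 20 → sum 47
22 20 3 → sum 45
20 3 12 → sum 35
3 12 1 → sum 16
12 1 21 → sum 34
1 21 11 → sum 33
21 11 12 → sum 44
11 12 14 → sum 37
12 14 6 → sum 32
Maximum of these is 51.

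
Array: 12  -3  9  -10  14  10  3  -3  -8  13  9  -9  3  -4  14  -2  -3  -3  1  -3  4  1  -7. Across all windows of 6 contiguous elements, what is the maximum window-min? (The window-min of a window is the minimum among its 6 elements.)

-3

[12, -3, 9, -10, 14, 10] → min -10
[-3, 9, -10, 14, 10, 3] → min -10
[9, -10, 14, 10, 3, -3] → min -10
[-10, 14, 10, 3, -3, -8] → min -10
[14, 10, 3, -3, -8, 13] → min -8
[10, 3, -3, -8, 13, 9] → min -8
[3, -3, -8, 13, 9, -9] → min -9
[-3, -8, 13, 9, -9, 3] → min -9
[-8, 13, 9, -9, 3, -4] → min -9
[13, 9, -9, 3, -4, 14] → min -9
[9, -9, 3, -4, 14, -2] → min -9
[-9, 3, -4, 14, -2, -3] → min -9
[3, -4, 14, -2, -3, -3] → min -4
[-4, 14, -2, -3, -3, 1] → min -4
[14, -2, -3, -3, 1, -3] → min -3
[-2, -3, -3, 1, -3, 4] → min -3
[-3, -3, 1, -3, 4, 1] → min -3
[-3, 1, -3, 4, 1, -7] → min -7
Maximum of these is -3.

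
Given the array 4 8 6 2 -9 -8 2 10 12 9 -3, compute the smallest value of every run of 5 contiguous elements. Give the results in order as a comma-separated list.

4 8 6 2 -9 → min -9
8 6 2 -9 -8 → min -9
6 2 -9 -8 2 → min -9
2 -9 -8 2 10 → min -9
-9 -8 2 10 12 → min -9
-8 2 10 12 9 → min -8
2 10 12 9 -3 → min -3

-9, -9, -9, -9, -9, -8, -3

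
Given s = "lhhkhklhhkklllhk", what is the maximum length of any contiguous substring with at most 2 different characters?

Extend right; when distinct count exceeds 2, shrink from the left:
add l: window [l] (1 distinct), len 1
add h: window [l, h] (2 distinct), len 2
add h: window [l, h, h] (2 distinct), len 3
add k: window [h, h, k] (2 distinct), len 3
add h: window [h, h, k, h] (2 distinct), len 4
add k: window [h, h, k, h, k] (2 distinct), len 5
add l: window [k, l] (2 distinct), len 2
add h: window [l, h] (2 distinct), len 2
add h: window [l, h, h] (2 distinct), len 3
add k: window [h, h, k] (2 distinct), len 3
add k: window [h, h, k, k] (2 distinct), len 4
add l: window [k, k, l] (2 distinct), len 3
add l: window [k, k, l, l] (2 distinct), len 4
add l: window [k, k, l, l, l] (2 distinct), len 5
add h: window [l, l, l, h] (2 distinct), len 4
add k: window [h, k] (2 distinct), len 2
Longest length with ≤2 distinct: 5.

5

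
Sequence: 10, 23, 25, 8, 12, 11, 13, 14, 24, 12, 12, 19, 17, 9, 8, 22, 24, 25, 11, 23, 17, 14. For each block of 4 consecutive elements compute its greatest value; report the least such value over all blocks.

Each size-4 window and its max:
(10, 23, 25, 8) → max 25
(23, 25, 8, 12) → max 25
(25, 8, 12, 11) → max 25
(8, 12, 11, 13) → max 13
(12, 11, 13, 14) → max 14
(11, 13, 14, 24) → max 24
(13, 14, 24, 12) → max 24
(14, 24, 12, 12) → max 24
(24, 12, 12, 19) → max 24
(12, 12, 19, 17) → max 19
(12, 19, 17, 9) → max 19
(19, 17, 9, 8) → max 19
(17, 9, 8, 22) → max 22
(9, 8, 22, 24) → max 24
(8, 22, 24, 25) → max 25
(22, 24, 25, 11) → max 25
(24, 25, 11, 23) → max 25
(25, 11, 23, 17) → max 25
(11, 23, 17, 14) → max 23
Least of these is 13.

13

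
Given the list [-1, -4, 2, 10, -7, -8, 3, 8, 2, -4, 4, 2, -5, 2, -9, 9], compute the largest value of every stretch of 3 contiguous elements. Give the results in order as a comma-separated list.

-1 -4 2 → max 2
-4 2 10 → max 10
2 10 -7 → max 10
10 -7 -8 → max 10
-7 -8 3 → max 3
-8 3 8 → max 8
3 8 2 → max 8
8 2 -4 → max 8
2 -4 4 → max 4
-4 4 2 → max 4
4 2 -5 → max 4
2 -5 2 → max 2
-5 2 -9 → max 2
2 -9 9 → max 9

2, 10, 10, 10, 3, 8, 8, 8, 4, 4, 4, 2, 2, 9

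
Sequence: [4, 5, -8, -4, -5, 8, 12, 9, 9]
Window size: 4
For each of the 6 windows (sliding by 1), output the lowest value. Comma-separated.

[4, 5, -8, -4] → min -8
[5, -8, -4, -5] → min -8
[-8, -4, -5, 8] → min -8
[-4, -5, 8, 12] → min -5
[-5, 8, 12, 9] → min -5
[8, 12, 9, 9] → min 8

-8, -8, -8, -5, -5, 8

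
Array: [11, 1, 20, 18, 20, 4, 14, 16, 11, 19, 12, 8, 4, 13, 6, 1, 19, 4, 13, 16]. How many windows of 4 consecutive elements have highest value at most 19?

11 1 20 18 → max 20
1 20 18 20 → max 20
20 18 20 4 → max 20
18 20 4 14 → max 20
20 4 14 16 → max 20
4 14 16 11 → max 16  ≤ 19 ✓
14 16 11 19 → max 19  ≤ 19 ✓
16 11 19 12 → max 19  ≤ 19 ✓
11 19 12 8 → max 19  ≤ 19 ✓
19 12 8 4 → max 19  ≤ 19 ✓
12 8 4 13 → max 13  ≤ 19 ✓
8 4 13 6 → max 13  ≤ 19 ✓
4 13 6 1 → max 13  ≤ 19 ✓
13 6 1 19 → max 19  ≤ 19 ✓
6 1 19 4 → max 19  ≤ 19 ✓
1 19 4 13 → max 19  ≤ 19 ✓
19 4 13 16 → max 19  ≤ 19 ✓
12 windows satisfy the condition.

12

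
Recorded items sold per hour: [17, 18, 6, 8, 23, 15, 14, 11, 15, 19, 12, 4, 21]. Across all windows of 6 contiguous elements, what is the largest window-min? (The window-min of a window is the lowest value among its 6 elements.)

17 18 6 8 23 15 → min 6
18 6 8 23 15 14 → min 6
6 8 23 15 14 11 → min 6
8 23 15 14 11 15 → min 8
23 15 14 11 15 19 → min 11
15 14 11 15 19 12 → min 11
14 11 15 19 12 4 → min 4
11 15 19 12 4 21 → min 4
Largest of these is 11.

11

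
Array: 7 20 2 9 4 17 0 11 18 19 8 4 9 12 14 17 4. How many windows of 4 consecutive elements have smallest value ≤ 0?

7 20 2 9 → min 2
20 2 9 4 → min 2
2 9 4 17 → min 2
9 4 17 0 → min 0  ≤ 0 ✓
4 17 0 11 → min 0  ≤ 0 ✓
17 0 11 18 → min 0  ≤ 0 ✓
0 11 18 19 → min 0  ≤ 0 ✓
11 18 19 8 → min 8
18 19 8 4 → min 4
19 8 4 9 → min 4
8 4 9 12 → min 4
4 9 12 14 → min 4
9 12 14 17 → min 9
12 14 17 4 → min 4
4 windows satisfy the condition.

4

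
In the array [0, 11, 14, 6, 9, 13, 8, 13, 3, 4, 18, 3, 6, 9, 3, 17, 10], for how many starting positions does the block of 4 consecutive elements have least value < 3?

(0, 11, 14, 6) → min 0  < 3 ✓
(11, 14, 6, 9) → min 6
(14, 6, 9, 13) → min 6
(6, 9, 13, 8) → min 6
(9, 13, 8, 13) → min 8
(13, 8, 13, 3) → min 3
(8, 13, 3, 4) → min 3
(13, 3, 4, 18) → min 3
(3, 4, 18, 3) → min 3
(4, 18, 3, 6) → min 3
(18, 3, 6, 9) → min 3
(3, 6, 9, 3) → min 3
(6, 9, 3, 17) → min 3
(9, 3, 17, 10) → min 3
1 window satisfy the condition.

1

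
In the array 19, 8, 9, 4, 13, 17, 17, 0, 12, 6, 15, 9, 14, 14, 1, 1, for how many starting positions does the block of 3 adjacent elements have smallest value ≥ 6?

[19, 8, 9] → min 8  ≥ 6 ✓
[8, 9, 4] → min 4
[9, 4, 13] → min 4
[4, 13, 17] → min 4
[13, 17, 17] → min 13  ≥ 6 ✓
[17, 17, 0] → min 0
[17, 0, 12] → min 0
[0, 12, 6] → min 0
[12, 6, 15] → min 6  ≥ 6 ✓
[6, 15, 9] → min 6  ≥ 6 ✓
[15, 9, 14] → min 9  ≥ 6 ✓
[9, 14, 14] → min 9  ≥ 6 ✓
[14, 14, 1] → min 1
[14, 1, 1] → min 1
6 windows satisfy the condition.

6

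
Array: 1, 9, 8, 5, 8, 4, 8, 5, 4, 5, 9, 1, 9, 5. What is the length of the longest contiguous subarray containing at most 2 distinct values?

3

[1] 1 distinct, len 1
[1, 9] 2 distinct, len 2
[9, 8] 2 distinct, len 2
[8, 5] 2 distinct, len 2
[8, 5, 8] 2 distinct, len 3
[8, 4] 2 distinct, len 2
[8, 4, 8] 2 distinct, len 3
[8, 5] 2 distinct, len 2
[5, 4] 2 distinct, len 2
[5, 4, 5] 2 distinct, len 3
[5, 9] 2 distinct, len 2
[9, 1] 2 distinct, len 2
[9, 1, 9] 2 distinct, len 3
[9, 5] 2 distinct, len 2
Longest length with ≤2 distinct: 3.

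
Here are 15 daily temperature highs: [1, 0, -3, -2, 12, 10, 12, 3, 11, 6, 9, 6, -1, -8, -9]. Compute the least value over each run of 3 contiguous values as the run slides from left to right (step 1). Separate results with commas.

Sliding a size-3 window across the 15 values:
(1, 0, -3) → min -3
(0, -3, -2) → min -3
(-3, -2, 12) → min -3
(-2, 12, 10) → min -2
(12, 10, 12) → min 10
(10, 12, 3) → min 3
(12, 3, 11) → min 3
(3, 11, 6) → min 3
(11, 6, 9) → min 6
(6, 9, 6) → min 6
(9, 6, -1) → min -1
(6, -1, -8) → min -8
(-1, -8, -9) → min -9

-3, -3, -3, -2, 10, 3, 3, 3, 6, 6, -1, -8, -9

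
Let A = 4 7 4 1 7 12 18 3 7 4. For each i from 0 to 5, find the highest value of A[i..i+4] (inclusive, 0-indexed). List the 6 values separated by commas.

7, 12, 18, 18, 18, 18

[4, 7, 4, 1, 7] → max 7
[7, 4, 1, 7, 12] → max 12
[4, 1, 7, 12, 18] → max 18
[1, 7, 12, 18, 3] → max 18
[7, 12, 18, 3, 7] → max 18
[12, 18, 3, 7, 4] → max 18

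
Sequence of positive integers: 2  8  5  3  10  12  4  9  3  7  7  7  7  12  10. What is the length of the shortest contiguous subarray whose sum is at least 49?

6

add 2: running sum 2 < 49
add 8: running sum 10 < 49
add 5: running sum 15 < 49
add 3: running sum 18 < 49
add 10: running sum 28 < 49
add 12: running sum 40 < 49
add 4: running sum 44 < 49
add 9: shortest ending here [8, 5, 3, 10, 12, 4, 9] sum 51, len 7
add 3: shortest ending here [8, 5, 3, 10, 12, 4, 9, 3] sum 54, len 8
add 7: shortest ending here [5, 3, 10, 12, 4, 9, 3, 7] sum 53, len 8
add 7: shortest ending here [10, 12, 4, 9, 3, 7, 7] sum 52, len 7
add 7: shortest ending here [12, 4, 9, 3, 7, 7, 7] sum 49, len 7
add 7: shortest ending here [12, 4, 9, 3, 7, 7, 7, 7] sum 56, len 8
add 12: shortest ending here [9, 3, 7, 7, 7, 7, 12] sum 52, len 7
add 10: shortest ending here [7, 7, 7, 7, 12, 10] sum 50, len 6
Shortest qualifying length: 6.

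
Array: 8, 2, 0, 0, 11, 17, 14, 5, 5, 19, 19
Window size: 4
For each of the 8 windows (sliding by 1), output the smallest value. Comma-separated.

0, 0, 0, 0, 5, 5, 5, 5

Sliding a size-4 window across the 11 values:
(8, 2, 0, 0) → min 0
(2, 0, 0, 11) → min 0
(0, 0, 11, 17) → min 0
(0, 11, 17, 14) → min 0
(11, 17, 14, 5) → min 5
(17, 14, 5, 5) → min 5
(14, 5, 5, 19) → min 5
(5, 5, 19, 19) → min 5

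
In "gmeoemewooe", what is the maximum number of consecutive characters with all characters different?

[g] len 1
[g, m] len 2
[g, m, e] len 3
[g, m, e, o] len 4
[o, e] len 2
[o, e, m] len 3
[m, e] len 2
[m, e, w] len 3
[m, e, w, o] len 4
[o] len 1
[o, e] len 2
Longest all-distinct length: 4.

4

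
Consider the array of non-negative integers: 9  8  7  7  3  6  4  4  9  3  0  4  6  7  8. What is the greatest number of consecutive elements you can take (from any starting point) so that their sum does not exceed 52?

add 9: [9] sum 9, len 1
add 8: [9, 8] sum 17, len 2
add 7: [9, 8, 7] sum 24, len 3
add 7: [9, 8, 7, 7] sum 31, len 4
add 3: [9, 8, 7, 7, 3] sum 34, len 5
add 6: [9, 8, 7, 7, 3, 6] sum 40, len 6
add 4: [9, 8, 7, 7, 3, 6, 4] sum 44, len 7
add 4: [9, 8, 7, 7, 3, 6, 4, 4] sum 48, len 8
add 9: [8, 7, 7, 3, 6, 4, 4, 9] sum 48, len 8
add 3: [8, 7, 7, 3, 6, 4, 4, 9, 3] sum 51, len 9
add 0: [8, 7, 7, 3, 6, 4, 4, 9, 3, 0] sum 51, len 10
add 4: [7, 7, 3, 6, 4, 4, 9, 3, 0, 4] sum 47, len 10
add 6: [7, 3, 6, 4, 4, 9, 3, 0, 4, 6] sum 46, len 10
add 7: [3, 6, 4, 4, 9, 3, 0, 4, 6, 7] sum 46, len 10
add 8: [6, 4, 4, 9, 3, 0, 4, 6, 7, 8] sum 51, len 10
Longest length seen: 10.

10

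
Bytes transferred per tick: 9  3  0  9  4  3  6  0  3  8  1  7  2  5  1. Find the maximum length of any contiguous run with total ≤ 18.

Extend to the right; shrink from the left whenever the sum exceeds 18:
[9] sum 9 len 1
[9, 3] sum 12 len 2
[9, 3, 0] sum 12 len 3
[3, 0, 9] sum 12 len 3
[3, 0, 9, 4] sum 16 len 4
[0, 9, 4, 3] sum 16 len 4
[4, 3, 6] sum 13 len 3
[4, 3, 6, 0] sum 13 len 4
[4, 3, 6, 0, 3] sum 16 len 5
[6, 0, 3, 8] sum 17 len 4
[6, 0, 3, 8, 1] sum 18 len 5
[8, 1, 7] sum 16 len 3
[8, 1, 7, 2] sum 18 len 4
[1, 7, 2, 5] sum 15 len 4
[1, 7, 2, 5, 1] sum 16 len 5
Longest length seen: 5.

5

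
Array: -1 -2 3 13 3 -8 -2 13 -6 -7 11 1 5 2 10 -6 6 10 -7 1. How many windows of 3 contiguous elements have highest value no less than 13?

6

[-1, -2, 3] → max 3
[-2, 3, 13] → max 13  ≥ 13 ✓
[3, 13, 3] → max 13  ≥ 13 ✓
[13, 3, -8] → max 13  ≥ 13 ✓
[3, -8, -2] → max 3
[-8, -2, 13] → max 13  ≥ 13 ✓
[-2, 13, -6] → max 13  ≥ 13 ✓
[13, -6, -7] → max 13  ≥ 13 ✓
[-6, -7, 11] → max 11
[-7, 11, 1] → max 11
[11, 1, 5] → max 11
[1, 5, 2] → max 5
[5, 2, 10] → max 10
[2, 10, -6] → max 10
[10, -6, 6] → max 10
[-6, 6, 10] → max 10
[6, 10, -7] → max 10
[10, -7, 1] → max 10
6 windows satisfy the condition.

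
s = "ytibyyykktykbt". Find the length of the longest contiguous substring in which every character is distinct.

[y] len 1
[y, t] len 2
[y, t, i] len 3
[y, t, i, b] len 4
[t, i, b, y] len 4
[y] len 1
[y] len 1
[y, k] len 2
[k] len 1
[k, t] len 2
[k, t, y] len 3
[t, y, k] len 3
[t, y, k, b] len 4
[y, k, b, t] len 4
Longest all-distinct length: 4.

4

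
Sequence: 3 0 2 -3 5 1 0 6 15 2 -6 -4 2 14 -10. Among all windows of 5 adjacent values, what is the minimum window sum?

3 0 2 -3 5 → sum 7
0 2 -3 5 1 → sum 5
2 -3 5 1 0 → sum 5
-3 5 1 0 6 → sum 9
5 1 0 6 15 → sum 27
1 0 6 15 2 → sum 24
0 6 15 2 -6 → sum 17
6 15 2 -6 -4 → sum 13
15 2 -6 -4 2 → sum 9
2 -6 -4 2 14 → sum 8
-6 -4 2 14 -10 → sum -4
Minimum of these is -4.

-4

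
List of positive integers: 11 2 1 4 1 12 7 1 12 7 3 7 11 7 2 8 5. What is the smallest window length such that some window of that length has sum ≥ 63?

Extend right; whenever the sum reaches 63, record the length and shrink from the left:
add 11: running sum 11 < 63
add 2: running sum 13 < 63
add 1: running sum 14 < 63
add 4: running sum 18 < 63
add 1: running sum 19 < 63
add 12: running sum 31 < 63
add 7: running sum 38 < 63
add 1: running sum 39 < 63
add 12: running sum 51 < 63
add 7: running sum 58 < 63
add 3: running sum 61 < 63
add 7: shortest ending here [11, 2, 1, 4, 1, 12, 7, 1, 12, 7, 3, 7] sum 68, len 12
add 11: shortest ending here [4, 1, 12, 7, 1, 12, 7, 3, 7, 11] sum 65, len 10
add 7: shortest ending here [12, 7, 1, 12, 7, 3, 7, 11, 7] sum 67, len 9
add 2: shortest ending here [12, 7, 1, 12, 7, 3, 7, 11, 7, 2] sum 69, len 10
add 8: shortest ending here [7, 1, 12, 7, 3, 7, 11, 7, 2, 8] sum 65, len 10
add 5: shortest ending here [1, 12, 7, 3, 7, 11, 7, 2, 8, 5] sum 63, len 10
Shortest qualifying length: 9.

9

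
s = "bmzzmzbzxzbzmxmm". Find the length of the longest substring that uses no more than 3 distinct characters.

Extend right; when distinct count exceeds 3, shrink from the left:
add b: window [b] (1 distinct), len 1
add m: window [b, m] (2 distinct), len 2
add z: window [b, m, z] (3 distinct), len 3
add z: window [b, m, z, z] (3 distinct), len 4
add m: window [b, m, z, z, m] (3 distinct), len 5
add z: window [b, m, z, z, m, z] (3 distinct), len 6
add b: window [b, m, z, z, m, z, b] (3 distinct), len 7
add z: window [b, m, z, z, m, z, b, z] (3 distinct), len 8
add x: window [z, b, z, x] (3 distinct), len 4
add z: window [z, b, z, x, z] (3 distinct), len 5
add b: window [z, b, z, x, z, b] (3 distinct), len 6
add z: window [z, b, z, x, z, b, z] (3 distinct), len 7
add m: window [z, b, z, m] (3 distinct), len 4
add x: window [z, m, x] (3 distinct), len 3
add m: window [z, m, x, m] (3 distinct), len 4
add m: window [z, m, x, m, m] (3 distinct), len 5
Longest length with ≤3 distinct: 8.

8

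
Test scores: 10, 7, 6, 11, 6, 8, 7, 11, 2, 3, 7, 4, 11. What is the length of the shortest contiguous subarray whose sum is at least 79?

12

Extend right; whenever the sum reaches 79, record the length and shrink from the left:
add 10: running sum 10 < 79
add 7: running sum 17 < 79
add 6: running sum 23 < 79
add 11: running sum 34 < 79
add 6: running sum 40 < 79
add 8: running sum 48 < 79
add 7: running sum 55 < 79
add 11: running sum 66 < 79
add 2: running sum 68 < 79
add 3: running sum 71 < 79
add 7: running sum 78 < 79
add 4: shortest ending here [10, 7, 6, 11, 6, 8, 7, 11, 2, 3, 7, 4] sum 82, len 12
add 11: shortest ending here [7, 6, 11, 6, 8, 7, 11, 2, 3, 7, 4, 11] sum 83, len 12
Shortest qualifying length: 12.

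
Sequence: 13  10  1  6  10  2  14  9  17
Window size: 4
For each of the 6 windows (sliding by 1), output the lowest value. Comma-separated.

(13, 10, 1, 6) → min 1
(10, 1, 6, 10) → min 1
(1, 6, 10, 2) → min 1
(6, 10, 2, 14) → min 2
(10, 2, 14, 9) → min 2
(2, 14, 9, 17) → min 2

1, 1, 1, 2, 2, 2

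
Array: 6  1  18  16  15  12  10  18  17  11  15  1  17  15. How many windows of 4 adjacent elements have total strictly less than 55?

6

(6, 1, 18, 16) → sum 41  < 55 ✓
(1, 18, 16, 15) → sum 50  < 55 ✓
(18, 16, 15, 12) → sum 61
(16, 15, 12, 10) → sum 53  < 55 ✓
(15, 12, 10, 18) → sum 55
(12, 10, 18, 17) → sum 57
(10, 18, 17, 11) → sum 56
(18, 17, 11, 15) → sum 61
(17, 11, 15, 1) → sum 44  < 55 ✓
(11, 15, 1, 17) → sum 44  < 55 ✓
(15, 1, 17, 15) → sum 48  < 55 ✓
6 windows satisfy the condition.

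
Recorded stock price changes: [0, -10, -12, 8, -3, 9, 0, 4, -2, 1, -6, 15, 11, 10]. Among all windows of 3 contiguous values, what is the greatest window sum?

(0, -10, -12) → sum -22
(-10, -12, 8) → sum -14
(-12, 8, -3) → sum -7
(8, -3, 9) → sum 14
(-3, 9, 0) → sum 6
(9, 0, 4) → sum 13
(0, 4, -2) → sum 2
(4, -2, 1) → sum 3
(-2, 1, -6) → sum -7
(1, -6, 15) → sum 10
(-6, 15, 11) → sum 20
(15, 11, 10) → sum 36
Greatest of these is 36.

36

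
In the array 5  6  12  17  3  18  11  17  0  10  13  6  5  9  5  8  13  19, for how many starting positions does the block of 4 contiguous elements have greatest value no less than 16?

5 6 12 17 → max 17  ≥ 16 ✓
6 12 17 3 → max 17  ≥ 16 ✓
12 17 3 18 → max 18  ≥ 16 ✓
17 3 18 11 → max 18  ≥ 16 ✓
3 18 11 17 → max 18  ≥ 16 ✓
18 11 17 0 → max 18  ≥ 16 ✓
11 17 0 10 → max 17  ≥ 16 ✓
17 0 10 13 → max 17  ≥ 16 ✓
0 10 13 6 → max 13
10 13 6 5 → max 13
13 6 5 9 → max 13
6 5 9 5 → max 9
5 9 5 8 → max 9
9 5 8 13 → max 13
5 8 13 19 → max 19  ≥ 16 ✓
9 windows satisfy the condition.

9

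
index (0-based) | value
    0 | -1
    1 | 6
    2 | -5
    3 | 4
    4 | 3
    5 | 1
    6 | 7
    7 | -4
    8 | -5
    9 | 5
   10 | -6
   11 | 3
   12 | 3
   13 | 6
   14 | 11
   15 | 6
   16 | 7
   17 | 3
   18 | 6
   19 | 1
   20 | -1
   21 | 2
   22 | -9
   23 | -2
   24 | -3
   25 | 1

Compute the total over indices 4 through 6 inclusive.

Elements at indices 4..6: 3, 1, 7
sum(3, 1, 7) = 11

11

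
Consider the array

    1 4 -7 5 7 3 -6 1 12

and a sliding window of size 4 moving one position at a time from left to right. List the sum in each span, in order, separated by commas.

3, 9, 8, 9, 5, 10

[1, 4, -7, 5] → sum 3
[4, -7, 5, 7] → sum 9
[-7, 5, 7, 3] → sum 8
[5, 7, 3, -6] → sum 9
[7, 3, -6, 1] → sum 5
[3, -6, 1, 12] → sum 10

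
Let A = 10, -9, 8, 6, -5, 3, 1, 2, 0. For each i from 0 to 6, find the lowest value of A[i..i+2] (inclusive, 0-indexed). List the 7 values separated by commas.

-9, -9, -5, -5, -5, 1, 0

10 -9 8 → min -9
-9 8 6 → min -9
8 6 -5 → min -5
6 -5 3 → min -5
-5 3 1 → min -5
3 1 2 → min 1
1 2 0 → min 0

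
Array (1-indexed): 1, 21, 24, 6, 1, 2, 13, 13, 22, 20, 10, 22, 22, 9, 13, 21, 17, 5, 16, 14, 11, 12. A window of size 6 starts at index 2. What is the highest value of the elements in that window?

Elements at indices 2..7: 21, 24, 6, 1, 2, 13
max(21, 24, 6, 1, 2, 13) = 24

24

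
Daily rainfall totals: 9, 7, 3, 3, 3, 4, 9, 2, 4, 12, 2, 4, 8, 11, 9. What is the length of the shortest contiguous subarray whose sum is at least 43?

6

add 9: running sum 9 < 43
add 7: running sum 16 < 43
add 3: running sum 19 < 43
add 3: running sum 22 < 43
add 3: running sum 25 < 43
add 4: running sum 29 < 43
add 9: running sum 38 < 43
add 2: running sum 40 < 43
add 4: shortest ending here [9, 7, 3, 3, 3, 4, 9, 2, 4] sum 44, len 9
add 12: shortest ending here [7, 3, 3, 3, 4, 9, 2, 4, 12] sum 47, len 9
add 2: shortest ending here [7, 3, 3, 3, 4, 9, 2, 4, 12, 2] sum 49, len 10
add 4: shortest ending here [3, 3, 4, 9, 2, 4, 12, 2, 4] sum 43, len 9
add 8: shortest ending here [4, 9, 2, 4, 12, 2, 4, 8] sum 45, len 8
add 11: shortest ending here [2, 4, 12, 2, 4, 8, 11] sum 43, len 7
add 9: shortest ending here [12, 2, 4, 8, 11, 9] sum 46, len 6
Shortest qualifying length: 6.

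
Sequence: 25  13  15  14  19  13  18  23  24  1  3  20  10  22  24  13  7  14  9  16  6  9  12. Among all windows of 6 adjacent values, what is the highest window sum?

111

(25, 13, 15, 14, 19, 13) → sum 99
(13, 15, 14, 19, 13, 18) → sum 92
(15, 14, 19, 13, 18, 23) → sum 102
(14, 19, 13, 18, 23, 24) → sum 111
(19, 13, 18, 23, 24, 1) → sum 98
(13, 18, 23, 24, 1, 3) → sum 82
(18, 23, 24, 1, 3, 20) → sum 89
(23, 24, 1, 3, 20, 10) → sum 81
(24, 1, 3, 20, 10, 22) → sum 80
(1, 3, 20, 10, 22, 24) → sum 80
(3, 20, 10, 22, 24, 13) → sum 92
(20, 10, 22, 24, 13, 7) → sum 96
(10, 22, 24, 13, 7, 14) → sum 90
(22, 24, 13, 7, 14, 9) → sum 89
(24, 13, 7, 14, 9, 16) → sum 83
(13, 7, 14, 9, 16, 6) → sum 65
(7, 14, 9, 16, 6, 9) → sum 61
(14, 9, 16, 6, 9, 12) → sum 66
Highest of these is 111.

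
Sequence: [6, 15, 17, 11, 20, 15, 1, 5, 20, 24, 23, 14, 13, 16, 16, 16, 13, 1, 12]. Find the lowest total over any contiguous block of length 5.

52

6 15 17 11 20 → sum 69
15 17 11 20 15 → sum 78
17 11 20 15 1 → sum 64
11 20 15 1 5 → sum 52
20 15 1 5 20 → sum 61
15 1 5 20 24 → sum 65
1 5 20 24 23 → sum 73
5 20 24 23 14 → sum 86
20 24 23 14 13 → sum 94
24 23 14 13 16 → sum 90
23 14 13 16 16 → sum 82
14 13 16 16 16 → sum 75
13 16 16 16 13 → sum 74
16 16 16 13 1 → sum 62
16 16 13 1 12 → sum 58
Lowest of these is 52.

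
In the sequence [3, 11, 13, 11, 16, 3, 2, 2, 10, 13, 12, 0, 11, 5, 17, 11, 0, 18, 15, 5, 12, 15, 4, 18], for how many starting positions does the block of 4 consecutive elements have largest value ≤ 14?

[3, 11, 13, 11] → max 13  ≤ 14 ✓
[11, 13, 11, 16] → max 16
[13, 11, 16, 3] → max 16
[11, 16, 3, 2] → max 16
[16, 3, 2, 2] → max 16
[3, 2, 2, 10] → max 10  ≤ 14 ✓
[2, 2, 10, 13] → max 13  ≤ 14 ✓
[2, 10, 13, 12] → max 13  ≤ 14 ✓
[10, 13, 12, 0] → max 13  ≤ 14 ✓
[13, 12, 0, 11] → max 13  ≤ 14 ✓
[12, 0, 11, 5] → max 12  ≤ 14 ✓
[0, 11, 5, 17] → max 17
[11, 5, 17, 11] → max 17
[5, 17, 11, 0] → max 17
[17, 11, 0, 18] → max 18
[11, 0, 18, 15] → max 18
[0, 18, 15, 5] → max 18
[18, 15, 5, 12] → max 18
[15, 5, 12, 15] → max 15
[5, 12, 15, 4] → max 15
[12, 15, 4, 18] → max 18
7 windows satisfy the condition.

7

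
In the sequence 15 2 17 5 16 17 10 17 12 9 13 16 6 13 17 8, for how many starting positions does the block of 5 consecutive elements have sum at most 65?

10

(15, 2, 17, 5, 16) → sum 55  ≤ 65 ✓
(2, 17, 5, 16, 17) → sum 57  ≤ 65 ✓
(17, 5, 16, 17, 10) → sum 65  ≤ 65 ✓
(5, 16, 17, 10, 17) → sum 65  ≤ 65 ✓
(16, 17, 10, 17, 12) → sum 72
(17, 10, 17, 12, 9) → sum 65  ≤ 65 ✓
(10, 17, 12, 9, 13) → sum 61  ≤ 65 ✓
(17, 12, 9, 13, 16) → sum 67
(12, 9, 13, 16, 6) → sum 56  ≤ 65 ✓
(9, 13, 16, 6, 13) → sum 57  ≤ 65 ✓
(13, 16, 6, 13, 17) → sum 65  ≤ 65 ✓
(16, 6, 13, 17, 8) → sum 60  ≤ 65 ✓
10 windows satisfy the condition.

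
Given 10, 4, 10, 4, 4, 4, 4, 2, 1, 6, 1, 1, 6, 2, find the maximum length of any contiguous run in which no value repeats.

[10] len 1
[10, 4] len 2
[4, 10] len 2
[10, 4] len 2
[4] len 1
[4] len 1
[4] len 1
[4, 2] len 2
[4, 2, 1] len 3
[4, 2, 1, 6] len 4
[6, 1] len 2
[1] len 1
[1, 6] len 2
[1, 6, 2] len 3
Longest all-distinct length: 4.

4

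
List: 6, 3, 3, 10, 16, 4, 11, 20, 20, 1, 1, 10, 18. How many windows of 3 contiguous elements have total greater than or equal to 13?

6 3 3 → sum 12
3 3 10 → sum 16  ≥ 13 ✓
3 10 16 → sum 29  ≥ 13 ✓
10 16 4 → sum 30  ≥ 13 ✓
16 4 11 → sum 31  ≥ 13 ✓
4 11 20 → sum 35  ≥ 13 ✓
11 20 20 → sum 51  ≥ 13 ✓
20 20 1 → sum 41  ≥ 13 ✓
20 1 1 → sum 22  ≥ 13 ✓
1 1 10 → sum 12
1 10 18 → sum 29  ≥ 13 ✓
9 windows satisfy the condition.

9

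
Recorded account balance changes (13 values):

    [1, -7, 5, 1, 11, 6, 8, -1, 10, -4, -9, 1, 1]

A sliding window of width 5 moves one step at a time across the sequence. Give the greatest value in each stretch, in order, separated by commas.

[1, -7, 5, 1, 11] → max 11
[-7, 5, 1, 11, 6] → max 11
[5, 1, 11, 6, 8] → max 11
[1, 11, 6, 8, -1] → max 11
[11, 6, 8, -1, 10] → max 11
[6, 8, -1, 10, -4] → max 10
[8, -1, 10, -4, -9] → max 10
[-1, 10, -4, -9, 1] → max 10
[10, -4, -9, 1, 1] → max 10

11, 11, 11, 11, 11, 10, 10, 10, 10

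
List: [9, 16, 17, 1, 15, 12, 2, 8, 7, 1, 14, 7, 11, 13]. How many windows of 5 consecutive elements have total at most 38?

[9, 16, 17, 1, 15] → sum 58
[16, 17, 1, 15, 12] → sum 61
[17, 1, 15, 12, 2] → sum 47
[1, 15, 12, 2, 8] → sum 38  ≤ 38 ✓
[15, 12, 2, 8, 7] → sum 44
[12, 2, 8, 7, 1] → sum 30  ≤ 38 ✓
[2, 8, 7, 1, 14] → sum 32  ≤ 38 ✓
[8, 7, 1, 14, 7] → sum 37  ≤ 38 ✓
[7, 1, 14, 7, 11] → sum 40
[1, 14, 7, 11, 13] → sum 46
4 windows satisfy the condition.

4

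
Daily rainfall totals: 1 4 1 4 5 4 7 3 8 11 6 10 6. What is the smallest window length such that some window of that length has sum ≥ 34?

4

add 1: running sum 1 < 34
add 4: running sum 5 < 34
add 1: running sum 6 < 34
add 4: running sum 10 < 34
add 5: running sum 15 < 34
add 4: running sum 19 < 34
add 7: running sum 26 < 34
add 3: running sum 29 < 34
add 8: shortest ending here [4, 1, 4, 5, 4, 7, 3, 8] sum 36, len 8
add 11: shortest ending here [5, 4, 7, 3, 8, 11] sum 38, len 6
add 6: shortest ending here [7, 3, 8, 11, 6] sum 35, len 5
add 10: shortest ending here [8, 11, 6, 10] sum 35, len 4
add 6: shortest ending here [8, 11, 6, 10, 6] sum 41, len 5
Shortest qualifying length: 4.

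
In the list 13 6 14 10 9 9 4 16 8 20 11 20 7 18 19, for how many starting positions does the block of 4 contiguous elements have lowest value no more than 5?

4

[13, 6, 14, 10] → min 6
[6, 14, 10, 9] → min 6
[14, 10, 9, 9] → min 9
[10, 9, 9, 4] → min 4  ≤ 5 ✓
[9, 9, 4, 16] → min 4  ≤ 5 ✓
[9, 4, 16, 8] → min 4  ≤ 5 ✓
[4, 16, 8, 20] → min 4  ≤ 5 ✓
[16, 8, 20, 11] → min 8
[8, 20, 11, 20] → min 8
[20, 11, 20, 7] → min 7
[11, 20, 7, 18] → min 7
[20, 7, 18, 19] → min 7
4 windows satisfy the condition.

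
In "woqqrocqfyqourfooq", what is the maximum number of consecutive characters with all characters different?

6

add w: [w] len 1
add o: [w, o] len 2
add q: [w, o, q] len 3
add q (repeat q, move left end past it): [q] len 1
add r: [q, r] len 2
add o: [q, r, o] len 3
add c: [q, r, o, c] len 4
add q (repeat q, move left end past it): [r, o, c, q] len 4
add f: [r, o, c, q, f] len 5
add y: [r, o, c, q, f, y] len 6
add q (repeat q, move left end past it): [f, y, q] len 3
add o: [f, y, q, o] len 4
add u: [f, y, q, o, u] len 5
add r: [f, y, q, o, u, r] len 6
add f (repeat f, move left end past it): [y, q, o, u, r, f] len 6
add o (repeat o, move left end past it): [u, r, f, o] len 4
add o (repeat o, move left end past it): [o] len 1
add q: [o, q] len 2
Longest all-distinct length: 6.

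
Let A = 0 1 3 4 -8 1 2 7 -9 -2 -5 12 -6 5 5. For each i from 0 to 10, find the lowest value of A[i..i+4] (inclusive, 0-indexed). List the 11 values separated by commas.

-8, -8, -8, -8, -9, -9, -9, -9, -9, -6, -6

Sliding a size-5 window across the 15 values:
[0, 1, 3, 4, -8] → min -8
[1, 3, 4, -8, 1] → min -8
[3, 4, -8, 1, 2] → min -8
[4, -8, 1, 2, 7] → min -8
[-8, 1, 2, 7, -9] → min -9
[1, 2, 7, -9, -2] → min -9
[2, 7, -9, -2, -5] → min -9
[7, -9, -2, -5, 12] → min -9
[-9, -2, -5, 12, -6] → min -9
[-2, -5, 12, -6, 5] → min -6
[-5, 12, -6, 5, 5] → min -6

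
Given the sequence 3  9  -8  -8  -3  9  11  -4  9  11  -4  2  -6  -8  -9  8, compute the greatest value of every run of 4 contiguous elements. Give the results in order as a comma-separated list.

(3, 9, -8, -8) → max 9
(9, -8, -8, -3) → max 9
(-8, -8, -3, 9) → max 9
(-8, -3, 9, 11) → max 11
(-3, 9, 11, -4) → max 11
(9, 11, -4, 9) → max 11
(11, -4, 9, 11) → max 11
(-4, 9, 11, -4) → max 11
(9, 11, -4, 2) → max 11
(11, -4, 2, -6) → max 11
(-4, 2, -6, -8) → max 2
(2, -6, -8, -9) → max 2
(-6, -8, -9, 8) → max 8

9, 9, 9, 11, 11, 11, 11, 11, 11, 11, 2, 2, 8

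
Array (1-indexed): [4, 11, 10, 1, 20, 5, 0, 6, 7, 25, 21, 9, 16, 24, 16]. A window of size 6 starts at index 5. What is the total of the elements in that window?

Elements at indices 5..10: 20, 5, 0, 6, 7, 25
sum(20, 5, 0, 6, 7, 25) = 63

63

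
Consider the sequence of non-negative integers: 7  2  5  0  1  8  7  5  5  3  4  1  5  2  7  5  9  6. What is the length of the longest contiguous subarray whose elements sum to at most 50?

13

Extend to the right; shrink from the left whenever the sum exceeds 50:
add 7: [7] sum 7, len 1
add 2: [7, 2] sum 9, len 2
add 5: [7, 2, 5] sum 14, len 3
add 0: [7, 2, 5, 0] sum 14, len 4
add 1: [7, 2, 5, 0, 1] sum 15, len 5
add 8: [7, 2, 5, 0, 1, 8] sum 23, len 6
add 7: [7, 2, 5, 0, 1, 8, 7] sum 30, len 7
add 5: [7, 2, 5, 0, 1, 8, 7, 5] sum 35, len 8
add 5: [7, 2, 5, 0, 1, 8, 7, 5, 5] sum 40, len 9
add 3: [7, 2, 5, 0, 1, 8, 7, 5, 5, 3] sum 43, len 10
add 4: [7, 2, 5, 0, 1, 8, 7, 5, 5, 3, 4] sum 47, len 11
add 1: [7, 2, 5, 0, 1, 8, 7, 5, 5, 3, 4, 1] sum 48, len 12
add 5: [2, 5, 0, 1, 8, 7, 5, 5, 3, 4, 1, 5] sum 46, len 12
add 2: [2, 5, 0, 1, 8, 7, 5, 5, 3, 4, 1, 5, 2] sum 48, len 13
add 7: [0, 1, 8, 7, 5, 5, 3, 4, 1, 5, 2, 7] sum 48, len 12
add 5: [7, 5, 5, 3, 4, 1, 5, 2, 7, 5] sum 44, len 10
add 9: [5, 5, 3, 4, 1, 5, 2, 7, 5, 9] sum 46, len 10
add 6: [5, 3, 4, 1, 5, 2, 7, 5, 9, 6] sum 47, len 10
Longest length seen: 13.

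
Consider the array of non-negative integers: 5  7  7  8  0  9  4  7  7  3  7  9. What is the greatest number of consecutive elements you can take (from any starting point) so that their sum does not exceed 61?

10

[5] sum 5 len 1
[5, 7] sum 12 len 2
[5, 7, 7] sum 19 len 3
[5, 7, 7, 8] sum 27 len 4
[5, 7, 7, 8, 0] sum 27 len 5
[5, 7, 7, 8, 0, 9] sum 36 len 6
[5, 7, 7, 8, 0, 9, 4] sum 40 len 7
[5, 7, 7, 8, 0, 9, 4, 7] sum 47 len 8
[5, 7, 7, 8, 0, 9, 4, 7, 7] sum 54 len 9
[5, 7, 7, 8, 0, 9, 4, 7, 7, 3] sum 57 len 10
[7, 7, 8, 0, 9, 4, 7, 7, 3, 7] sum 59 len 10
[7, 8, 0, 9, 4, 7, 7, 3, 7, 9] sum 61 len 10
Longest length seen: 10.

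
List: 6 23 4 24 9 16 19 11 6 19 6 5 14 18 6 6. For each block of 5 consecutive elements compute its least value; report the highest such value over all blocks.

(6, 23, 4, 24, 9) → min 4
(23, 4, 24, 9, 16) → min 4
(4, 24, 9, 16, 19) → min 4
(24, 9, 16, 19, 11) → min 9
(9, 16, 19, 11, 6) → min 6
(16, 19, 11, 6, 19) → min 6
(19, 11, 6, 19, 6) → min 6
(11, 6, 19, 6, 5) → min 5
(6, 19, 6, 5, 14) → min 5
(19, 6, 5, 14, 18) → min 5
(6, 5, 14, 18, 6) → min 5
(5, 14, 18, 6, 6) → min 5
Highest of these is 9.

9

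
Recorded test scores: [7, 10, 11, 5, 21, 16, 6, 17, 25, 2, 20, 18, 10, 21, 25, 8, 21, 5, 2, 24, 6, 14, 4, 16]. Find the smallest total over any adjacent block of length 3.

24

(7, 10, 11) → sum 28
(10, 11, 5) → sum 26
(11, 5, 21) → sum 37
(5, 21, 16) → sum 42
(21, 16, 6) → sum 43
(16, 6, 17) → sum 39
(6, 17, 25) → sum 48
(17, 25, 2) → sum 44
(25, 2, 20) → sum 47
(2, 20, 18) → sum 40
(20, 18, 10) → sum 48
(18, 10, 21) → sum 49
(10, 21, 25) → sum 56
(21, 25, 8) → sum 54
(25, 8, 21) → sum 54
(8, 21, 5) → sum 34
(21, 5, 2) → sum 28
(5, 2, 24) → sum 31
(2, 24, 6) → sum 32
(24, 6, 14) → sum 44
(6, 14, 4) → sum 24
(14, 4, 16) → sum 34
Smallest of these is 24.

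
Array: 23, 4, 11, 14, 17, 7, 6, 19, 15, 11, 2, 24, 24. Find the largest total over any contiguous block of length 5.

Each size-5 window and its sum:
23 4 11 14 17 → sum 69
4 11 14 17 7 → sum 53
11 14 17 7 6 → sum 55
14 17 7 6 19 → sum 63
17 7 6 19 15 → sum 64
7 6 19 15 11 → sum 58
6 19 15 11 2 → sum 53
19 15 11 2 24 → sum 71
15 11 2 24 24 → sum 76
Largest of these is 76.

76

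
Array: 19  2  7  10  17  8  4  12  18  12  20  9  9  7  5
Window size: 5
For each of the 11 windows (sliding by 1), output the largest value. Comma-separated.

Sliding a size-5 window across the 15 values:
[19, 2, 7, 10, 17] → max 19
[2, 7, 10, 17, 8] → max 17
[7, 10, 17, 8, 4] → max 17
[10, 17, 8, 4, 12] → max 17
[17, 8, 4, 12, 18] → max 18
[8, 4, 12, 18, 12] → max 18
[4, 12, 18, 12, 20] → max 20
[12, 18, 12, 20, 9] → max 20
[18, 12, 20, 9, 9] → max 20
[12, 20, 9, 9, 7] → max 20
[20, 9, 9, 7, 5] → max 20

19, 17, 17, 17, 18, 18, 20, 20, 20, 20, 20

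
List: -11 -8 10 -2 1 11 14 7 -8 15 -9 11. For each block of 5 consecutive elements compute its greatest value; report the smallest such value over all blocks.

Each size-5 window and its max:
[-11, -8, 10, -2, 1] → max 10
[-8, 10, -2, 1, 11] → max 11
[10, -2, 1, 11, 14] → max 14
[-2, 1, 11, 14, 7] → max 14
[1, 11, 14, 7, -8] → max 14
[11, 14, 7, -8, 15] → max 15
[14, 7, -8, 15, -9] → max 15
[7, -8, 15, -9, 11] → max 15
Smallest of these is 10.

10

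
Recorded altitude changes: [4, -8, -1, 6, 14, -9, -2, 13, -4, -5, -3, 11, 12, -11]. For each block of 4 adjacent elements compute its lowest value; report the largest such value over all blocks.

-5

(4, -8, -1, 6) → min -8
(-8, -1, 6, 14) → min -8
(-1, 6, 14, -9) → min -9
(6, 14, -9, -2) → min -9
(14, -9, -2, 13) → min -9
(-9, -2, 13, -4) → min -9
(-2, 13, -4, -5) → min -5
(13, -4, -5, -3) → min -5
(-4, -5, -3, 11) → min -5
(-5, -3, 11, 12) → min -5
(-3, 11, 12, -11) → min -11
Largest of these is -5.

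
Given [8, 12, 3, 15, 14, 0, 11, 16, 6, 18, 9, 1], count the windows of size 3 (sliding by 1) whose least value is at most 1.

4

[8, 12, 3] → min 3
[12, 3, 15] → min 3
[3, 15, 14] → min 3
[15, 14, 0] → min 0  ≤ 1 ✓
[14, 0, 11] → min 0  ≤ 1 ✓
[0, 11, 16] → min 0  ≤ 1 ✓
[11, 16, 6] → min 6
[16, 6, 18] → min 6
[6, 18, 9] → min 6
[18, 9, 1] → min 1  ≤ 1 ✓
4 windows satisfy the condition.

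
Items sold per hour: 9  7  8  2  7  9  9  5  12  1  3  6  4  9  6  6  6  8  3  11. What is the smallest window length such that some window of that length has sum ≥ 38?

5

add 9: running sum 9 < 38
add 7: running sum 16 < 38
add 8: running sum 24 < 38
add 2: running sum 26 < 38
add 7: running sum 33 < 38
end 5: [9, 7, 8, 2, 7, 9] sum 42, len 6
end 6: [7, 8, 2, 7, 9, 9] sum 42, len 6
end 7: [8, 2, 7, 9, 9, 5] sum 40, len 6
end 8: [7, 9, 9, 5, 12] sum 42, len 5
end 9: [7, 9, 9, 5, 12, 1] sum 43, len 6
end 10: [9, 9, 5, 12, 1, 3] sum 39, len 6
end 11: [9, 9, 5, 12, 1, 3, 6] sum 45, len 7
end 12: [9, 5, 12, 1, 3, 6, 4] sum 40, len 7
end 13: [5, 12, 1, 3, 6, 4, 9] sum 40, len 7
end 14: [12, 1, 3, 6, 4, 9, 6] sum 41, len 7
end 15: [12, 1, 3, 6, 4, 9, 6, 6] sum 47, len 8
end 16: [3, 6, 4, 9, 6, 6, 6] sum 40, len 7
end 17: [4, 9, 6, 6, 6, 8] sum 39, len 6
end 18: [9, 6, 6, 6, 8, 3] sum 38, len 6
end 19: [6, 6, 6, 8, 3, 11] sum 40, len 6
Shortest qualifying length: 5.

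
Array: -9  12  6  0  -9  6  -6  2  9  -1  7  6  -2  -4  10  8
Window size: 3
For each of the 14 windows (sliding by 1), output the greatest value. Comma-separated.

12, 12, 6, 6, 6, 6, 9, 9, 9, 7, 7, 6, 10, 10

[-9, 12, 6] → max 12
[12, 6, 0] → max 12
[6, 0, -9] → max 6
[0, -9, 6] → max 6
[-9, 6, -6] → max 6
[6, -6, 2] → max 6
[-6, 2, 9] → max 9
[2, 9, -1] → max 9
[9, -1, 7] → max 9
[-1, 7, 6] → max 7
[7, 6, -2] → max 7
[6, -2, -4] → max 6
[-2, -4, 10] → max 10
[-4, 10, 8] → max 10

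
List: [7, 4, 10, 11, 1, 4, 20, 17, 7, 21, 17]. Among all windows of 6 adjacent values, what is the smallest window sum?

7 4 10 11 1 4 → sum 37
4 10 11 1 4 20 → sum 50
10 11 1 4 20 17 → sum 63
11 1 4 20 17 7 → sum 60
1 4 20 17 7 21 → sum 70
4 20 17 7 21 17 → sum 86
Smallest of these is 37.

37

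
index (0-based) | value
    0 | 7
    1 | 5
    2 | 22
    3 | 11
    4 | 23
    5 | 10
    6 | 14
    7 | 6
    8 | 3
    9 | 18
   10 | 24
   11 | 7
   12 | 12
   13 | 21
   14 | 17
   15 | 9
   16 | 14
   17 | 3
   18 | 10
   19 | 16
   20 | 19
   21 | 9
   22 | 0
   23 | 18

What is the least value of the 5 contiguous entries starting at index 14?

Elements at indices 14..18: 17, 9, 14, 3, 10
min(17, 9, 14, 3, 10) = 3

3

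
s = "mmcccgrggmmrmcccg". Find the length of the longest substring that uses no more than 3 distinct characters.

add m: window [m] (1 distinct), len 1
add m: window [m, m] (1 distinct), len 2
add c: window [m, m, c] (2 distinct), len 3
add c: window [m, m, c, c] (2 distinct), len 4
add c: window [m, m, c, c, c] (2 distinct), len 5
add g: window [m, m, c, c, c, g] (3 distinct), len 6
add r: window [c, c, c, g, r] (3 distinct), len 5
add g: window [c, c, c, g, r, g] (3 distinct), len 6
add g: window [c, c, c, g, r, g, g] (3 distinct), len 7
add m: window [g, r, g, g, m] (3 distinct), len 5
add m: window [g, r, g, g, m, m] (3 distinct), len 6
add r: window [g, r, g, g, m, m, r] (3 distinct), len 7
add m: window [g, r, g, g, m, m, r, m] (3 distinct), len 8
add c: window [m, m, r, m, c] (3 distinct), len 5
add c: window [m, m, r, m, c, c] (3 distinct), len 6
add c: window [m, m, r, m, c, c, c] (3 distinct), len 7
add g: window [m, c, c, c, g] (3 distinct), len 5
Longest length with ≤3 distinct: 8.

8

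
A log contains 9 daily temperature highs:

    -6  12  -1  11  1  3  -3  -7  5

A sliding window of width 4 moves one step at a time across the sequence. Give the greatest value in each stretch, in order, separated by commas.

12, 12, 11, 11, 3, 5

-6 12 -1 11 → max 12
12 -1 11 1 → max 12
-1 11 1 3 → max 11
11 1 3 -3 → max 11
1 3 -3 -7 → max 3
3 -3 -7 5 → max 5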